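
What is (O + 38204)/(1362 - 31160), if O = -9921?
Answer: -28283/29798 ≈ -0.94916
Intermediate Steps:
(O + 38204)/(1362 - 31160) = (-9921 + 38204)/(1362 - 31160) = 28283/(-29798) = 28283*(-1/29798) = -28283/29798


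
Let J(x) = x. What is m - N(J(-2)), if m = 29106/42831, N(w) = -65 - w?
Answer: 303051/4759 ≈ 63.680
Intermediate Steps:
m = 3234/4759 (m = 29106*(1/42831) = 3234/4759 ≈ 0.67955)
m - N(J(-2)) = 3234/4759 - (-65 - 1*(-2)) = 3234/4759 - (-65 + 2) = 3234/4759 - 1*(-63) = 3234/4759 + 63 = 303051/4759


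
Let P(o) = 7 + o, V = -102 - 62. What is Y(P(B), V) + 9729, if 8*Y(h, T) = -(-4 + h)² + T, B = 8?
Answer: 77547/8 ≈ 9693.4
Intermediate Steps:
V = -164
Y(h, T) = -(-4 + h)²/8 + T/8 (Y(h, T) = (-(-4 + h)² + T)/8 = (T - (-4 + h)²)/8 = -(-4 + h)²/8 + T/8)
Y(P(B), V) + 9729 = (-(-4 + (7 + 8))²/8 + (⅛)*(-164)) + 9729 = (-(-4 + 15)²/8 - 41/2) + 9729 = (-⅛*11² - 41/2) + 9729 = (-⅛*121 - 41/2) + 9729 = (-121/8 - 41/2) + 9729 = -285/8 + 9729 = 77547/8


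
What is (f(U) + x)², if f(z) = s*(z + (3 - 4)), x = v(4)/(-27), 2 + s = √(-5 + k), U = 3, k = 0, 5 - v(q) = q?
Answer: (109 - 54*I*√5)²/729 ≈ -3.7023 - 36.108*I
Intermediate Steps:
v(q) = 5 - q
s = -2 + I*√5 (s = -2 + √(-5 + 0) = -2 + √(-5) = -2 + I*√5 ≈ -2.0 + 2.2361*I)
x = -1/27 (x = (5 - 1*4)/(-27) = (5 - 4)*(-1/27) = 1*(-1/27) = -1/27 ≈ -0.037037)
f(z) = (-1 + z)*(-2 + I*√5) (f(z) = (-2 + I*√5)*(z + (3 - 4)) = (-2 + I*√5)*(z - 1) = (-2 + I*√5)*(-1 + z) = (-1 + z)*(-2 + I*√5))
(f(U) + x)² = (-(-1 + 3)*(2 - I*√5) - 1/27)² = (-1*2*(2 - I*√5) - 1/27)² = ((-4 + 2*I*√5) - 1/27)² = (-109/27 + 2*I*√5)²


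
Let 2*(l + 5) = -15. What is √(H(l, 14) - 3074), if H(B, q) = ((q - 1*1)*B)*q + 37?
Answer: 8*I*√83 ≈ 72.883*I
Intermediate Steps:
l = -25/2 (l = -5 + (½)*(-15) = -5 - 15/2 = -25/2 ≈ -12.500)
H(B, q) = 37 + B*q*(-1 + q) (H(B, q) = ((q - 1)*B)*q + 37 = ((-1 + q)*B)*q + 37 = (B*(-1 + q))*q + 37 = B*q*(-1 + q) + 37 = 37 + B*q*(-1 + q))
√(H(l, 14) - 3074) = √((37 - 25/2*14² - 1*(-25/2)*14) - 3074) = √((37 - 25/2*196 + 175) - 3074) = √((37 - 2450 + 175) - 3074) = √(-2238 - 3074) = √(-5312) = 8*I*√83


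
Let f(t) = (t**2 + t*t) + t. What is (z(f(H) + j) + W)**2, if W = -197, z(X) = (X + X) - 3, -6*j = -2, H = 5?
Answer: 71824/9 ≈ 7980.4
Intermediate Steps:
f(t) = t + 2*t**2 (f(t) = (t**2 + t**2) + t = 2*t**2 + t = t + 2*t**2)
j = 1/3 (j = -1/6*(-2) = 1/3 ≈ 0.33333)
z(X) = -3 + 2*X (z(X) = 2*X - 3 = -3 + 2*X)
(z(f(H) + j) + W)**2 = ((-3 + 2*(5*(1 + 2*5) + 1/3)) - 197)**2 = ((-3 + 2*(5*(1 + 10) + 1/3)) - 197)**2 = ((-3 + 2*(5*11 + 1/3)) - 197)**2 = ((-3 + 2*(55 + 1/3)) - 197)**2 = ((-3 + 2*(166/3)) - 197)**2 = ((-3 + 332/3) - 197)**2 = (323/3 - 197)**2 = (-268/3)**2 = 71824/9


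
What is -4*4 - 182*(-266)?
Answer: 48396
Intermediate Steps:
-4*4 - 182*(-266) = -16 + 48412 = 48396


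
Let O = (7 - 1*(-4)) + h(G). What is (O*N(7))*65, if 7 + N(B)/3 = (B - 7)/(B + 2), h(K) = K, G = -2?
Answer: -12285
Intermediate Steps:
N(B) = -21 + 3*(-7 + B)/(2 + B) (N(B) = -21 + 3*((B - 7)/(B + 2)) = -21 + 3*((-7 + B)/(2 + B)) = -21 + 3*(-7 + B)/(2 + B))
O = 9 (O = (7 - 1*(-4)) - 2 = (7 + 4) - 2 = 11 - 2 = 9)
(O*N(7))*65 = (9*(9*(-7 - 2*7)/(2 + 7)))*65 = (9*(9*(-7 - 14)/9))*65 = (9*(9*(1/9)*(-21)))*65 = (9*(-21))*65 = -189*65 = -12285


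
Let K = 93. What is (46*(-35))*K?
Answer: -149730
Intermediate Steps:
(46*(-35))*K = (46*(-35))*93 = -1610*93 = -149730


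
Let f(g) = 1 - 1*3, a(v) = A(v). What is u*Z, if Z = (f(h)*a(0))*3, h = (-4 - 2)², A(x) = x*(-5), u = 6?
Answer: 0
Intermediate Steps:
A(x) = -5*x
a(v) = -5*v
h = 36 (h = (-6)² = 36)
f(g) = -2 (f(g) = 1 - 3 = -2)
Z = 0 (Z = -(-10)*0*3 = -2*0*3 = 0*3 = 0)
u*Z = 6*0 = 0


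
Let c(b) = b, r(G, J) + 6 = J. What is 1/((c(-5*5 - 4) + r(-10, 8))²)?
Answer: 1/729 ≈ 0.0013717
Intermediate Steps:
r(G, J) = -6 + J
1/((c(-5*5 - 4) + r(-10, 8))²) = 1/(((-5*5 - 4) + (-6 + 8))²) = 1/(((-25 - 4) + 2)²) = 1/((-29 + 2)²) = 1/((-27)²) = 1/729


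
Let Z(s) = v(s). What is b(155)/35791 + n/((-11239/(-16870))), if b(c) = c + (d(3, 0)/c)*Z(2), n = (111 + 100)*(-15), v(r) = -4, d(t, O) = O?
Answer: -1911006806005/402255049 ≈ -4750.7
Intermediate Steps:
n = -3165 (n = 211*(-15) = -3165)
Z(s) = -4
b(c) = c (b(c) = c + (0/c)*(-4) = c + 0*(-4) = c + 0 = c)
b(155)/35791 + n/((-11239/(-16870))) = 155/35791 - 3165/((-11239/(-16870))) = 155*(1/35791) - 3165/((-11239*(-1/16870))) = 155/35791 - 3165/11239/16870 = 155/35791 - 3165*16870/11239 = 155/35791 - 53393550/11239 = -1911006806005/402255049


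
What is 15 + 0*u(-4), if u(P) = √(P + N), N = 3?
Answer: 15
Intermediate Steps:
u(P) = √(3 + P) (u(P) = √(P + 3) = √(3 + P))
15 + 0*u(-4) = 15 + 0*√(3 - 4) = 15 + 0*√(-1) = 15 + 0*I = 15 + 0 = 15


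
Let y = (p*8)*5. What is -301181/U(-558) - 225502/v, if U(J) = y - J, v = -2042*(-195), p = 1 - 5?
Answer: -60008506093/79239810 ≈ -757.30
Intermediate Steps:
p = -4
v = 398190
y = -160 (y = -4*8*5 = -32*5 = -160)
U(J) = -160 - J
-301181/U(-558) - 225502/v = -301181/(-160 - 1*(-558)) - 225502/398190 = -301181/(-160 + 558) - 225502*1/398190 = -301181/398 - 112751/199095 = -60008506093/79239810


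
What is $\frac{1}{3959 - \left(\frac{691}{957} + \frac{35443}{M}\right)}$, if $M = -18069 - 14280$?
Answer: $\frac{3439777}{13619362231} \approx 0.00025257$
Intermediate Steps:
$M = -32349$
$\frac{1}{3959 - \left(\frac{691}{957} + \frac{35443}{M}\right)} = \frac{1}{3959 - \left(- \frac{35443}{32349} + \frac{691}{957}\right)} = \frac{1}{3959 - - \frac{1285088}{3439777}} = \frac{1}{3959 + \left(- \frac{691}{957} + \frac{35443}{32349}\right)} = \frac{1}{3959 + \frac{1285088}{3439777}} = \frac{1}{\frac{13619362231}{3439777}} = \frac{3439777}{13619362231}$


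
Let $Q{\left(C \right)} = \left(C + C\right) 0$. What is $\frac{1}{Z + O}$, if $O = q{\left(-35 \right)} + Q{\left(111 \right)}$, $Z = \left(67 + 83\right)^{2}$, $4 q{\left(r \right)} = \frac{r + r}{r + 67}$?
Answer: $\frac{64}{1439965} \approx 4.4446 \cdot 10^{-5}$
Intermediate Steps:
$Q{\left(C \right)} = 0$ ($Q{\left(C \right)} = 2 C 0 = 0$)
$q{\left(r \right)} = \frac{r}{2 \left(67 + r\right)}$ ($q{\left(r \right)} = \frac{\left(r + r\right) \frac{1}{r + 67}}{4} = \frac{2 r \frac{1}{67 + r}}{4} = \frac{r}{2 \left(67 + r\right)}$)
$Z = 22500$ ($Z = 150^{2} = 22500$)
$O = - \frac{35}{64}$ ($O = \frac{1}{2} \left(-35\right) \frac{1}{67 - 35} + 0 = \frac{1}{2} \left(-35\right) \frac{1}{32} + 0 = - \frac{35}{64} + 0 = - \frac{35}{64} \approx -0.54688$)
$\frac{1}{Z + O} = \frac{1}{22500 - \frac{35}{64}} = \frac{1}{\frac{1439965}{64}} = \frac{64}{1439965}$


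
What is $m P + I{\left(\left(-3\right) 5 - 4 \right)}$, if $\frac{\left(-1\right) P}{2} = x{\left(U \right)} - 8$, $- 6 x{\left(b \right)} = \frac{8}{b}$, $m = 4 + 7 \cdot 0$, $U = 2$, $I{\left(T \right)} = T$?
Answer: $\frac{151}{3} \approx 50.333$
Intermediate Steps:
$m = 4$ ($m = 4 + 0 = 4$)
$x{\left(b \right)} = - \frac{4}{3 b}$ ($x{\left(b \right)} = - \frac{8 \frac{1}{b}}{6} = - \frac{4}{3 b}$)
$P = \frac{52}{3}$ ($P = - 2 \left(- \frac{4}{3 \cdot 2} - 8\right) = - 2 \left(\left(- \frac{4}{3}\right) \frac{1}{2} - 8\right) = - 2 \left(- \frac{2}{3} - 8\right) = \left(-2\right) \left(- \frac{26}{3}\right) = \frac{52}{3} \approx 17.333$)
$m P + I{\left(\left(-3\right) 5 - 4 \right)} = 4 \cdot \frac{52}{3} - 19 = \frac{208}{3} - 19 = \frac{151}{3}$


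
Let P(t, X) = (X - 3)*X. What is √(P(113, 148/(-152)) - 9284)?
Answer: I*√13400509/38 ≈ 96.333*I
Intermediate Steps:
P(t, X) = X*(-3 + X) (P(t, X) = (-3 + X)*X = X*(-3 + X))
√(P(113, 148/(-152)) - 9284) = √((148/(-152))*(-3 + 148/(-152)) - 9284) = √((148*(-1/152))*(-3 + 148*(-1/152)) - 9284) = √(-37*(-3 - 37/38)/38 - 9284) = √(-37/38*(-151/38) - 9284) = √(5587/1444 - 9284) = √(-13400509/1444) = I*√13400509/38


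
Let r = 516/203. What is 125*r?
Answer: 64500/203 ≈ 317.73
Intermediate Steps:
r = 516/203 (r = 516*(1/203) = 516/203 ≈ 2.5419)
125*r = 125*(516/203) = 64500/203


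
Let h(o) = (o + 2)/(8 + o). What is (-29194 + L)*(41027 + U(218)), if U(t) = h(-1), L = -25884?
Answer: -15817850820/7 ≈ -2.2597e+9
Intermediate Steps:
h(o) = (2 + o)/(8 + o)
U(t) = 1/7 (U(t) = (2 - 1)/(8 - 1) = 1/7)
(-29194 + L)*(41027 + U(218)) = (-29194 - 25884)*(41027 + 1/7) = -55078*287190/7 = -15817850820/7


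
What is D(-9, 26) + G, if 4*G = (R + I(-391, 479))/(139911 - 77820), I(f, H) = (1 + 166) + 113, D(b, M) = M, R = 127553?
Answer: 2195099/82788 ≈ 26.515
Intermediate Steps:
I(f, H) = 280 (I(f, H) = 167 + 113 = 280)
G = 42611/82788 (G = ((127553 + 280)/(139911 - 77820))/4 = (127833/62091)/4 = (127833*(1/62091))/4 = (¼)*(42611/20697) = 42611/82788 ≈ 0.51470)
D(-9, 26) + G = 26 + 42611/82788 = 2195099/82788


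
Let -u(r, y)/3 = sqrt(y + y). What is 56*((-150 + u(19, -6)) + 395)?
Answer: 13720 - 336*I*sqrt(3) ≈ 13720.0 - 581.97*I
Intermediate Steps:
u(r, y) = -3*sqrt(2)*sqrt(y) (u(r, y) = -3*sqrt(y + y) = -3*sqrt(2)*sqrt(y))
56*((-150 + u(19, -6)) + 395) = 56*((-150 - 3*sqrt(2)*sqrt(-6)) + 395) = 56*((-150 - 3*sqrt(2)*I*sqrt(6)) + 395) = 56*((-150 - 6*I*sqrt(3)) + 395) = 56*(245 - 6*I*sqrt(3)) = 13720 - 336*I*sqrt(3)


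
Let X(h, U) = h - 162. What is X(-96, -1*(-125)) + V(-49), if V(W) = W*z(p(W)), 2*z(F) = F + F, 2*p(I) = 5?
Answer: -761/2 ≈ -380.50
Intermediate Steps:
p(I) = 5/2 (p(I) = (½)*5 = 5/2)
z(F) = F (z(F) = (F + F)/2 = (2*F)/2 = F)
V(W) = 5*W/2 (V(W) = W*(5/2) = 5*W/2)
X(h, U) = -162 + h
X(-96, -1*(-125)) + V(-49) = (-162 - 96) + (5/2)*(-49) = -258 - 245/2 = -761/2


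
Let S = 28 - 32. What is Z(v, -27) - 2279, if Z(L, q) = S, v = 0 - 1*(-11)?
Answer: -2283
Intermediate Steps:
v = 11 (v = 0 + 11 = 11)
S = -4
Z(L, q) = -4
Z(v, -27) - 2279 = -4 - 2279 = -2283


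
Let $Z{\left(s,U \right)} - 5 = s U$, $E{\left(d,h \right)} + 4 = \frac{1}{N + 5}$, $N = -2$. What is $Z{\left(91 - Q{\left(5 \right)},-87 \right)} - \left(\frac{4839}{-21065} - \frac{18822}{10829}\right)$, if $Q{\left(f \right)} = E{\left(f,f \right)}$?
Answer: $- \frac{1877148269474}{228112885} \approx -8229.0$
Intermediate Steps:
$E{\left(d,h \right)} = - \frac{11}{3}$ ($E{\left(d,h \right)} = -4 + \frac{1}{-2 + 5} = -4 + \frac{1}{3} = - \frac{11}{3}$)
$Q{\left(f \right)} = - \frac{11}{3}$
$Z{\left(s,U \right)} = 5 + U s$ ($Z{\left(s,U \right)} = 5 + s U = 5 + U s$)
$Z{\left(91 - Q{\left(5 \right)},-87 \right)} - \left(\frac{4839}{-21065} - \frac{18822}{10829}\right) = \left(5 - 87 \left(91 - - \frac{11}{3}\right)\right) - \left(\frac{4839}{-21065} - \frac{18822}{10829}\right) = \left(5 - 87 \left(91 + \frac{11}{3}\right)\right) - \left(4839 \left(- \frac{1}{21065}\right) - \frac{18822}{10829}\right) = \left(5 - 8236\right) - \left(- \frac{4839}{21065} - \frac{18822}{10829}\right) = \left(5 - 8236\right) - - \frac{448886961}{228112885} = -8231 + \frac{448886961}{228112885} = - \frac{1877148269474}{228112885}$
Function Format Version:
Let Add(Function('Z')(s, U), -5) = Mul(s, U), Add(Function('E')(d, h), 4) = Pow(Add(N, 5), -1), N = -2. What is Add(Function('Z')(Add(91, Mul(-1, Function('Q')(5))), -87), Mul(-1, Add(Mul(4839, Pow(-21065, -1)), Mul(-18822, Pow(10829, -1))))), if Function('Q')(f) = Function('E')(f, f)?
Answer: Rational(-1877148269474, 228112885) ≈ -8229.0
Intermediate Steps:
Function('E')(d, h) = Rational(-11, 3) (Function('E')(d, h) = Add(-4, Pow(Add(-2, 5), -1)) = Add(-4, Pow(3, -1)) = Add(-4, Rational(1, 3)) = Rational(-11, 3))
Function('Q')(f) = Rational(-11, 3)
Function('Z')(s, U) = Add(5, Mul(U, s)) (Function('Z')(s, U) = Add(5, Mul(s, U)) = Add(5, Mul(U, s)))
Add(Function('Z')(Add(91, Mul(-1, Function('Q')(5))), -87), Mul(-1, Add(Mul(4839, Pow(-21065, -1)), Mul(-18822, Pow(10829, -1))))) = Add(Add(5, Mul(-87, Add(91, Mul(-1, Rational(-11, 3))))), Mul(-1, Add(Mul(4839, Pow(-21065, -1)), Mul(-18822, Pow(10829, -1))))) = Add(Add(5, Mul(-87, Add(91, Rational(11, 3)))), Mul(-1, Add(Mul(4839, Rational(-1, 21065)), Mul(-18822, Rational(1, 10829))))) = Add(Add(5, Mul(-87, Rational(284, 3))), Mul(-1, Add(Rational(-4839, 21065), Rational(-18822, 10829)))) = Add(Add(5, -8236), Mul(-1, Rational(-448886961, 228112885))) = Add(-8231, Rational(448886961, 228112885)) = Rational(-1877148269474, 228112885)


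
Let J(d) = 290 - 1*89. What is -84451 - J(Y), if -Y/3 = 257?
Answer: -84652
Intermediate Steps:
Y = -771 (Y = -3*257 = -771)
J(d) = 201 (J(d) = 290 - 89 = 201)
-84451 - J(Y) = -84451 - 1*201 = -84451 - 201 = -84652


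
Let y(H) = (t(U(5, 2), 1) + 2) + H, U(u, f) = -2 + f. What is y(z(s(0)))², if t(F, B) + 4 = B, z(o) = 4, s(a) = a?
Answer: 9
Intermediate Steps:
t(F, B) = -4 + B
y(H) = -1 + H (y(H) = ((-4 + 1) + 2) + H = (-3 + 2) + H = -1 + H)
y(z(s(0)))² = (-1 + 4)² = 3² = 9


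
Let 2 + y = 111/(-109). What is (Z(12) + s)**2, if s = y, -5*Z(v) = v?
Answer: 8720209/297025 ≈ 29.358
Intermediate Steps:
y = -329/109 (y = -2 + 111/(-109) = -2 + 111*(-1/109) = -2 - 111/109 = -329/109 ≈ -3.0183)
Z(v) = -v/5
s = -329/109 ≈ -3.0183
(Z(12) + s)**2 = (-1/5*12 - 329/109)**2 = (-12/5 - 329/109)**2 = (-2953/545)**2 = 8720209/297025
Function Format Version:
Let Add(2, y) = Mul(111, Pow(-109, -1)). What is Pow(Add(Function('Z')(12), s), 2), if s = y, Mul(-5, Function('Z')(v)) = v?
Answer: Rational(8720209, 297025) ≈ 29.358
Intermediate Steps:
y = Rational(-329, 109) (y = Add(-2, Mul(111, Pow(-109, -1))) = Add(-2, Mul(111, Rational(-1, 109))) = Add(-2, Rational(-111, 109)) = Rational(-329, 109) ≈ -3.0183)
Function('Z')(v) = Mul(Rational(-1, 5), v)
s = Rational(-329, 109) ≈ -3.0183
Pow(Add(Function('Z')(12), s), 2) = Pow(Add(Mul(Rational(-1, 5), 12), Rational(-329, 109)), 2) = Pow(Add(Rational(-12, 5), Rational(-329, 109)), 2) = Pow(Rational(-2953, 545), 2) = Rational(8720209, 297025)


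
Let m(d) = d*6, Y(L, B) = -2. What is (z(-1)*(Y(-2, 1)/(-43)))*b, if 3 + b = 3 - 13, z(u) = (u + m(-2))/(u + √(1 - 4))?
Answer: -169/86 - 169*I*√3/86 ≈ -1.9651 - 3.4037*I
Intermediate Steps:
m(d) = 6*d
z(u) = (-12 + u)/(u + I*√3) (z(u) = (u + 6*(-2))/(u + √(1 - 4)) = (u - 12)/(u + √(-3)) = (-12 + u)/(u + I*√3))
b = -13 (b = -3 + (3 - 13) = -3 - 10 = -13)
(z(-1)*(Y(-2, 1)/(-43)))*b = (((-12 - 1)/(-1 + I*√3))*(-2/(-43)))*(-13) = ((-13/(-1 + I*√3))*(-2*(-1/43)))*(-13) = (-13/(-1 + I*√3)*(2/43))*(-13) = -26/(43*(-1 + I*√3))*(-13) = 338/(43*(-1 + I*√3))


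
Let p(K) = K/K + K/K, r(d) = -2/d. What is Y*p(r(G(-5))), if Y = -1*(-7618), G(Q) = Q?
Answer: 15236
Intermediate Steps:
p(K) = 2 (p(K) = 1 + 1 = 2)
Y = 7618
Y*p(r(G(-5))) = 7618*2 = 15236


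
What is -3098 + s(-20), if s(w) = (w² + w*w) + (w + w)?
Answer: -2338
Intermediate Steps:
s(w) = 2*w + 2*w² (s(w) = (w² + w²) + 2*w = 2*w² + 2*w = 2*w + 2*w²)
-3098 + s(-20) = -3098 + 2*(-20)*(1 - 20) = -3098 + 2*(-20)*(-19) = -3098 + 760 = -2338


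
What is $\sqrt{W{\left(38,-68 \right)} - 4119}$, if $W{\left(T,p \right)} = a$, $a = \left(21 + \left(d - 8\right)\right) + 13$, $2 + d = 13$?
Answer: $i \sqrt{4082} \approx 63.891 i$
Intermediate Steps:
$d = 11$ ($d = -2 + 13 = 11$)
$a = 37$ ($a = \left(21 + \left(11 - 8\right)\right) + 13 = \left(21 + 3\right) + 13 = 24 + 13 = 37$)
$W{\left(T,p \right)} = 37$
$\sqrt{W{\left(38,-68 \right)} - 4119} = \sqrt{37 - 4119} = \sqrt{-4082} = i \sqrt{4082}$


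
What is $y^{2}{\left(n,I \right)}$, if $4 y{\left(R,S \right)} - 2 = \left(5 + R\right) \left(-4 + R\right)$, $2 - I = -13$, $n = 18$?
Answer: $6561$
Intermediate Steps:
$I = 15$ ($I = 2 - -13 = 2 + 13 = 15$)
$y{\left(R,S \right)} = \frac{1}{2} + \frac{\left(-4 + R\right) \left(5 + R\right)}{4}$ ($y{\left(R,S \right)} = \frac{1}{2} + \frac{\left(5 + R\right) \left(-4 + R\right)}{4} = \frac{1}{2} + \frac{\left(-4 + R\right) \left(5 + R\right)}{4}$)
$y^{2}{\left(n,I \right)} = \left(- \frac{9}{2} + \frac{1}{4} \cdot 18 + \frac{18^{2}}{4}\right)^{2} = \left(- \frac{9}{2} + \frac{9}{2} + \frac{1}{4} \cdot 324\right)^{2} = \left(- \frac{9}{2} + \frac{9}{2} + 81\right)^{2} = 81^{2} = 6561$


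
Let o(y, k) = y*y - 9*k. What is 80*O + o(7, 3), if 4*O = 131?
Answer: 2642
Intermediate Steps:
O = 131/4 (O = (¼)*131 = 131/4 ≈ 32.750)
o(y, k) = y² - 9*k
80*O + o(7, 3) = 80*(131/4) + (7² - 9*3) = 2620 + (49 - 27) = 2620 + 22 = 2642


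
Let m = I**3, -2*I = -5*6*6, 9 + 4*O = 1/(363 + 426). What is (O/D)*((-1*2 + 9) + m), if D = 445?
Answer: -258797485/70221 ≈ -3685.5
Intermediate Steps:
O = -1775/789 (O = -9/4 + 1/(4*(363 + 426)) = -9/4 + (1/4)/789 = -9/4 + (1/4)*(1/789) = -9/4 + 1/3156 = -1775/789 ≈ -2.2497)
I = 90 (I = -(-5*6)*6/2 = -(-15)*6 = -1/2*(-180) = 90)
m = 729000 (m = 90**3 = 729000)
(O/D)*((-1*2 + 9) + m) = (-1775/789/445)*((-1*2 + 9) + 729000) = (-1775/789*1/445)*((-2 + 9) + 729000) = -355*(7 + 729000)/70221 = -355/70221*729007 = -258797485/70221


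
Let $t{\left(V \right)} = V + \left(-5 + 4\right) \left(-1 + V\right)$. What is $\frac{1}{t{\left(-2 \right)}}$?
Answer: $1$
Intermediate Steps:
$t{\left(V \right)} = 1$ ($t{\left(V \right)} = V - \left(-1 + V\right) = 1$)
$\frac{1}{t{\left(-2 \right)}} = 1^{-1} = 1$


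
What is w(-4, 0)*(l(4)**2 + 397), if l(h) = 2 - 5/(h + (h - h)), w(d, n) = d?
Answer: -6361/4 ≈ -1590.3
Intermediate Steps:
l(h) = 2 - 5/h (l(h) = 2 - 5/(h + 0) = 2 - 5/h)
w(-4, 0)*(l(4)**2 + 397) = -4*((2 - 5/4)**2 + 397) = -4*((3/4)**2 + 397) = -4*(9/16 + 397) = -4*6361/16 = -6361/4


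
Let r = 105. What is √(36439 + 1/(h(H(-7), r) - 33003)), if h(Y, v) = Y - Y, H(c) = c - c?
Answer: 2*√1102480172693/11001 ≈ 190.89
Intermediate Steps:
H(c) = 0
h(Y, v) = 0
√(36439 + 1/(h(H(-7), r) - 33003)) = √(36439 + 1/(0 - 33003)) = √(36439 + 1/(-33003)) = √(36439 - 1/33003) = √(1202596316/33003) = 2*√1102480172693/11001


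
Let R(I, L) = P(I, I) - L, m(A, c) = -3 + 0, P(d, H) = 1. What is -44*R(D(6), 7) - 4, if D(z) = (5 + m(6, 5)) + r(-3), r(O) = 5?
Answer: 260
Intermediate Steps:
m(A, c) = -3
D(z) = 7 (D(z) = (5 - 3) + 5 = 2 + 5 = 7)
R(I, L) = 1 - L
-44*R(D(6), 7) - 4 = -44*(1 - 1*7) - 4 = -44*(1 - 7) - 4 = -44*(-6) - 4 = 264 - 4 = 260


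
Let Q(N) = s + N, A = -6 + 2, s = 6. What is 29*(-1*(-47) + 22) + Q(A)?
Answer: 2003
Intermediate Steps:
A = -4
Q(N) = 6 + N
29*(-1*(-47) + 22) + Q(A) = 29*(-1*(-47) + 22) + (6 - 4) = 29*(47 + 22) + 2 = 29*69 + 2 = 2001 + 2 = 2003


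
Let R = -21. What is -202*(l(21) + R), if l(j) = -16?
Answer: 7474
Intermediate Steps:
-202*(l(21) + R) = -202*(-16 - 21) = -202*(-37) = 7474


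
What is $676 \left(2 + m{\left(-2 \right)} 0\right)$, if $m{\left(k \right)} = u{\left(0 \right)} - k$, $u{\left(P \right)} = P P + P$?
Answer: $1352$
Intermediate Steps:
$u{\left(P \right)} = P + P^{2}$ ($u{\left(P \right)} = P^{2} + P = P + P^{2}$)
$m{\left(k \right)} = - k$ ($m{\left(k \right)} = 0 \left(1 + 0\right) - k = 0 \cdot 1 - k = 0 - k = - k$)
$676 \left(2 + m{\left(-2 \right)} 0\right) = 676 \left(2 + \left(-1\right) \left(-2\right) 0\right) = 676 \left(2 + 2 \cdot 0\right) = 676 \left(2 + 0\right) = 676 \cdot 2 = 1352$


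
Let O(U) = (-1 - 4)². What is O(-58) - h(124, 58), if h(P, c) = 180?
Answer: -155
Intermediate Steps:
O(U) = 25 (O(U) = (-5)² = 25)
O(-58) - h(124, 58) = 25 - 1*180 = 25 - 180 = -155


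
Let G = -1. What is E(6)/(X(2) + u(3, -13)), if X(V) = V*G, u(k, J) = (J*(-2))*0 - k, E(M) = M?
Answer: -6/5 ≈ -1.2000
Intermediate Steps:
u(k, J) = -k (u(k, J) = -2*J*0 - k = 0 - k = -k)
X(V) = -V (X(V) = V*(-1) = -V)
E(6)/(X(2) + u(3, -13)) = 6/(-1*2 - 1*3) = 6/(-2 - 3) = 6/(-5) = 6*(-⅕) = -6/5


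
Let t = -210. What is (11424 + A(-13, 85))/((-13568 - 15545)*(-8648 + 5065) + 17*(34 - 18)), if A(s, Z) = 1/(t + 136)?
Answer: 845375/7719099174 ≈ 0.00010952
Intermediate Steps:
A(s, Z) = -1/74 (A(s, Z) = 1/(-210 + 136) = 1/(-74) = -1/74)
(11424 + A(-13, 85))/((-13568 - 15545)*(-8648 + 5065) + 17*(34 - 18)) = (11424 - 1/74)/((-13568 - 15545)*(-8648 + 5065) + 17*(34 - 18)) = 845375/(74*(-29113*(-3583) + 17*16)) = 845375/(74*(104311879 + 272)) = (845375/74)/104312151 = (845375/74)*(1/104312151) = 845375/7719099174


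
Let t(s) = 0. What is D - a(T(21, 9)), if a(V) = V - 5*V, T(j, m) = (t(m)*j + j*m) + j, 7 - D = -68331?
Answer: 69178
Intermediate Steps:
D = 68338 (D = 7 - 1*(-68331) = 7 + 68331 = 68338)
T(j, m) = j + j*m (T(j, m) = (0*j + j*m) + j = (0 + j*m) + j = j*m + j = j + j*m)
a(V) = -4*V
D - a(T(21, 9)) = 68338 - (-4)*21*(1 + 9) = 68338 - (-4)*21*10 = 68338 - (-4)*210 = 68338 - 1*(-840) = 68338 + 840 = 69178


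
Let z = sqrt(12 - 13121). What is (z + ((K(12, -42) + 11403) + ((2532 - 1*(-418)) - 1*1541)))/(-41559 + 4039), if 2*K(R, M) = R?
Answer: -6409/18760 - I*sqrt(13109)/37520 ≈ -0.34163 - 0.0030516*I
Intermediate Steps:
K(R, M) = R/2
z = I*sqrt(13109) (z = sqrt(-13109) = I*sqrt(13109) ≈ 114.49*I)
(z + ((K(12, -42) + 11403) + ((2532 - 1*(-418)) - 1*1541)))/(-41559 + 4039) = (I*sqrt(13109) + (((1/2)*12 + 11403) + ((2532 - 1*(-418)) - 1*1541)))/(-41559 + 4039) = (I*sqrt(13109) + ((6 + 11403) + ((2532 + 418) - 1541)))/(-37520) = (I*sqrt(13109) + (11409 + (2950 - 1541)))*(-1/37520) = (I*sqrt(13109) + (11409 + 1409))*(-1/37520) = (I*sqrt(13109) + 12818)*(-1/37520) = (12818 + I*sqrt(13109))*(-1/37520) = -6409/18760 - I*sqrt(13109)/37520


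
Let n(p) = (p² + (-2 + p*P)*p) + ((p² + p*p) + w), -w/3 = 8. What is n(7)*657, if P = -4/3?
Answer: 28689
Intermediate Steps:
w = -24 (w = -3*8 = -24)
P = -4/3 (P = -4*⅓ = -4/3 ≈ -1.3333)
n(p) = -24 + 3*p² + p*(-2 - 4*p/3) (n(p) = (p² + (-2 + p*(-4/3))*p) + ((p² + p*p) - 24) = (p² + (-2 - 4*p/3)*p) + ((p² + p²) - 24) = (p² + p*(-2 - 4*p/3)) + (2*p² - 24) = (p² + p*(-2 - 4*p/3)) + (-24 + 2*p²) = -24 + 3*p² + p*(-2 - 4*p/3))
n(7)*657 = (-24 - 2*7 + (5/3)*7²)*657 = (-24 - 14 + (5/3)*49)*657 = (-24 - 14 + 245/3)*657 = (131/3)*657 = 28689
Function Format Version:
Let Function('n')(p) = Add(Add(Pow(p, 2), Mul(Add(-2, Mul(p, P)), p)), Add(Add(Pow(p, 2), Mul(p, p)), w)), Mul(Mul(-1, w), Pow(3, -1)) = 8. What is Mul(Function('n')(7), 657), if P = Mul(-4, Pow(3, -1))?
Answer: 28689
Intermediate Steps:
w = -24 (w = Mul(-3, 8) = -24)
P = Rational(-4, 3) (P = Mul(-4, Rational(1, 3)) = Rational(-4, 3) ≈ -1.3333)
Function('n')(p) = Add(-24, Mul(3, Pow(p, 2)), Mul(p, Add(-2, Mul(Rational(-4, 3), p)))) (Function('n')(p) = Add(Add(Pow(p, 2), Mul(Add(-2, Mul(p, Rational(-4, 3))), p)), Add(Add(Pow(p, 2), Mul(p, p)), -24)) = Add(Add(Pow(p, 2), Mul(Add(-2, Mul(Rational(-4, 3), p)), p)), Add(Add(Pow(p, 2), Pow(p, 2)), -24)) = Add(Add(Pow(p, 2), Mul(p, Add(-2, Mul(Rational(-4, 3), p)))), Add(Mul(2, Pow(p, 2)), -24)) = Add(Add(Pow(p, 2), Mul(p, Add(-2, Mul(Rational(-4, 3), p)))), Add(-24, Mul(2, Pow(p, 2)))) = Add(-24, Mul(3, Pow(p, 2)), Mul(p, Add(-2, Mul(Rational(-4, 3), p)))))
Mul(Function('n')(7), 657) = Mul(Add(-24, Mul(-2, 7), Mul(Rational(5, 3), Pow(7, 2))), 657) = Mul(Add(-24, -14, Mul(Rational(5, 3), 49)), 657) = Mul(Add(-24, -14, Rational(245, 3)), 657) = Mul(Rational(131, 3), 657) = 28689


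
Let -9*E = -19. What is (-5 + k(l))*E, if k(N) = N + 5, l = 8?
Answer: 152/9 ≈ 16.889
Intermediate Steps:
k(N) = 5 + N
E = 19/9 (E = -⅑*(-19) = 19/9 ≈ 2.1111)
(-5 + k(l))*E = (-5 + (5 + 8))*(19/9) = (-5 + 13)*(19/9) = 8*(19/9) = 152/9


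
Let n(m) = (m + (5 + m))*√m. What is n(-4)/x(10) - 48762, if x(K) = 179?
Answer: -48762 - 6*I/179 ≈ -48762.0 - 0.03352*I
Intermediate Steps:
n(m) = √m*(5 + 2*m) (n(m) = (5 + 2*m)*√m = √m*(5 + 2*m))
n(-4)/x(10) - 48762 = (√(-4)*(5 + 2*(-4)))/179 - 48762 = ((2*I)*(5 - 8))*(1/179) - 48762 = ((2*I)*(-3))*(1/179) - 48762 = -6*I*(1/179) - 48762 = -6*I/179 - 48762 = -48762 - 6*I/179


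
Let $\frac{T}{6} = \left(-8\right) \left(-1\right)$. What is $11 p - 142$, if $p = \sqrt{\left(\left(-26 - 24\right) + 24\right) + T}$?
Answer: $-142 + 11 \sqrt{22} \approx -90.405$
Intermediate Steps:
$T = 48$ ($T = 6 \left(\left(-8\right) \left(-1\right)\right) = 6 \cdot 8 = 48$)
$p = \sqrt{22}$ ($p = \sqrt{\left(\left(-26 - 24\right) + 24\right) + 48} = \sqrt{\left(-50 + 24\right) + 48} = \sqrt{-26 + 48} = \sqrt{22} \approx 4.6904$)
$11 p - 142 = 11 \sqrt{22} - 142 = -142 + 11 \sqrt{22}$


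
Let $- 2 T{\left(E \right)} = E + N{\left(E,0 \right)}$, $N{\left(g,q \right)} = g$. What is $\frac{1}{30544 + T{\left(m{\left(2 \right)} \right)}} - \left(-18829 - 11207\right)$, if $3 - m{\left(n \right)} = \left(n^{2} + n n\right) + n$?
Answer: $\frac{917629837}{30551} \approx 30036.0$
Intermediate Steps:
$m{\left(n \right)} = 3 - n - 2 n^{2}$ ($m{\left(n \right)} = 3 - \left(\left(n^{2} + n n\right) + n\right) = 3 - \left(\left(n^{2} + n^{2}\right) + n\right) = 3 - \left(2 n^{2} + n\right) = 3 - \left(n + 2 n^{2}\right) = 3 - n - 2 n^{2}$)
$T{\left(E \right)} = - E$ ($T{\left(E \right)} = - \frac{E + E}{2} = - \frac{2 E}{2} = - E$)
$\frac{1}{30544 + T{\left(m{\left(2 \right)} \right)}} - \left(-18829 - 11207\right) = \frac{1}{30544 - \left(3 - 2 - 2 \cdot 2^{2}\right)} - \left(-18829 - 11207\right) = \frac{1}{30544 - \left(3 - 2 - 8\right)} - \left(-18829 - 11207\right) = \frac{1}{30544 - \left(3 - 2 - 8\right)} - -30036 = \frac{1}{30544 - -7} + 30036 = \frac{1}{30544 + 7} + 30036 = \frac{1}{30551} + 30036 = \frac{917629837}{30551}$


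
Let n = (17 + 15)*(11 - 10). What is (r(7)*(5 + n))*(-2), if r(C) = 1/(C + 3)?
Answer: -37/5 ≈ -7.4000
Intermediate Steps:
n = 32 (n = 32*1 = 32)
r(C) = 1/(3 + C)
(r(7)*(5 + n))*(-2) = ((5 + 32)/(3 + 7))*(-2) = (37/10)*(-2) = -37/5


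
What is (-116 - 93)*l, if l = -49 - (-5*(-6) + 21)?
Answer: 20900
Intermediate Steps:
l = -100 (l = -49 - (30 + 21) = -49 - 1*51 = -49 - 51 = -100)
(-116 - 93)*l = (-116 - 93)*(-100) = -209*(-100) = 20900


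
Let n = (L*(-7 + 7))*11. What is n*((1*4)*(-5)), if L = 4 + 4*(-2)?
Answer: 0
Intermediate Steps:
L = -4 (L = 4 - 8 = -4)
n = 0 (n = -4*(-7 + 7)*11 = -4*0*11 = 0*11 = 0)
n*((1*4)*(-5)) = 0*((1*4)*(-5)) = 0*(4*(-5)) = 0*(-20) = 0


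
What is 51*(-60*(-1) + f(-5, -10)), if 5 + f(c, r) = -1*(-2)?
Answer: 2907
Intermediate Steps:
f(c, r) = -3 (f(c, r) = -5 - 1*(-2) = -5 + 2 = -3)
51*(-60*(-1) + f(-5, -10)) = 51*(-60*(-1) - 3) = 51*(60 - 3) = 51*57 = 2907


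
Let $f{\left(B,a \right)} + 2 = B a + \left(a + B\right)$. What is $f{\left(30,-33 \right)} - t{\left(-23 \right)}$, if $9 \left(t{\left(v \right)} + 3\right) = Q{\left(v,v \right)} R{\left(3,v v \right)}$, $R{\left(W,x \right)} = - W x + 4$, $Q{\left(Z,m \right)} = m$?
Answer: $- \frac{45337}{9} \approx -5037.4$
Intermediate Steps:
$f{\left(B,a \right)} = -2 + B + a + B a$ ($f{\left(B,a \right)} = -2 + \left(B a + \left(a + B\right)\right) = -2 + \left(B a + \left(B + a\right)\right) = -2 + \left(B + a + B a\right) = -2 + B + a + B a$)
$R{\left(W,x \right)} = 4 - W x$ ($R{\left(W,x \right)} = - W x + 4 = 4 - W x$)
$t{\left(v \right)} = -3 + \frac{v \left(4 - 3 v^{2}\right)}{9}$ ($t{\left(v \right)} = -3 + \frac{v \left(4 - 3 v v\right)}{9} = -3 + \frac{v \left(4 - 3 v^{2}\right)}{9}$)
$f{\left(30,-33 \right)} - t{\left(-23 \right)} = \left(-2 + 30 - 33 + 30 \left(-33\right)\right) - \left(-3 - \frac{\left(-23\right)^{3}}{3} + \frac{4}{9} \left(-23\right)\right) = \left(-2 + 30 - 33 - 990\right) - \left(-3 - - \frac{12167}{3} - \frac{92}{9}\right) = -995 - \left(-3 + \frac{12167}{3} - \frac{92}{9}\right) = -995 - \frac{36382}{9} = - \frac{45337}{9}$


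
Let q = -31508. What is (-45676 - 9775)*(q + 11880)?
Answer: 1088392228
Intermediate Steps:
(-45676 - 9775)*(q + 11880) = (-45676 - 9775)*(-31508 + 11880) = -55451*(-19628) = 1088392228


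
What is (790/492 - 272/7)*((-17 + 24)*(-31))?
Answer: 1988557/246 ≈ 8083.6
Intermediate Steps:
(790/492 - 272/7)*((-17 + 24)*(-31)) = (790*(1/492) - 272*⅐)*(7*(-31)) = (395/246 - 272/7)*(-217) = -64147/1722*(-217) = 1988557/246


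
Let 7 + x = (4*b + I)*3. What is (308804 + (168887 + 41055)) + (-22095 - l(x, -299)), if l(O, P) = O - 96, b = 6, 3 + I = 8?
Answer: 496667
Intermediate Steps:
I = 5 (I = -3 + 8 = 5)
x = 80 (x = -7 + (4*6 + 5)*3 = -7 + (24 + 5)*3 = -7 + 29*3 = -7 + 87 = 80)
l(O, P) = -96 + O
(308804 + (168887 + 41055)) + (-22095 - l(x, -299)) = (308804 + (168887 + 41055)) + (-22095 - (-96 + 80)) = (308804 + 209942) + (-22095 - 1*(-16)) = 518746 + (-22095 + 16) = 518746 - 22079 = 496667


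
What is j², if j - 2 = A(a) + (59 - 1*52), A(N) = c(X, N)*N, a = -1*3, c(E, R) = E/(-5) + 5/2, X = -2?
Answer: 9/100 ≈ 0.090000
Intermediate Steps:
c(E, R) = 5/2 - E/5 (c(E, R) = E*(-⅕) + 5*(½) = -E/5 + 5/2 = 5/2 - E/5)
a = -3
A(N) = 29*N/10 (A(N) = (5/2 - ⅕*(-2))*N = (5/2 + ⅖)*N = 29*N/10)
j = 3/10 (j = 2 + ((29/10)*(-3) + (59 - 1*52)) = 2 + (-87/10 + (59 - 52)) = 2 + (-87/10 + 7) = 2 - 17/10 = 3/10 ≈ 0.30000)
j² = (3/10)² = 9/100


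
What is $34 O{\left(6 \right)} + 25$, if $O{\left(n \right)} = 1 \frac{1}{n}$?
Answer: $\frac{92}{3} \approx 30.667$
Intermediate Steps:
$O{\left(n \right)} = \frac{1}{n}$
$34 O{\left(6 \right)} + 25 = \frac{34}{6} + 25 = 34 \cdot \frac{1}{6} + 25 = \frac{17}{3} + 25 = \frac{92}{3}$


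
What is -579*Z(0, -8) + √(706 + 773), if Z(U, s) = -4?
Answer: 2316 + √1479 ≈ 2354.5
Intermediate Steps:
-579*Z(0, -8) + √(706 + 773) = -579*(-4) + √(706 + 773) = 2316 + √1479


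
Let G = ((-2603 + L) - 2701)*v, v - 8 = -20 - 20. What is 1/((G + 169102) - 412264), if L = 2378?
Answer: -1/149530 ≈ -6.6876e-6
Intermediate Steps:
v = -32 (v = 8 + (-20 - 20) = 8 - 40 = -32)
G = 93632 (G = ((-2603 + 2378) - 2701)*(-32) = (-225 - 2701)*(-32) = -2926*(-32) = 93632)
1/((G + 169102) - 412264) = 1/((93632 + 169102) - 412264) = 1/(262734 - 412264) = 1/(-149530) = -1/149530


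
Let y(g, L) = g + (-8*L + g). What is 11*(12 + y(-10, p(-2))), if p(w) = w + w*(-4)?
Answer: -616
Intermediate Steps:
p(w) = -3*w (p(w) = w - 4*w = -3*w)
y(g, L) = -8*L + 2*g (y(g, L) = g + (g - 8*L) = -8*L + 2*g)
11*(12 + y(-10, p(-2))) = 11*(12 + (-(-24)*(-2) + 2*(-10))) = 11*(12 + (-8*6 - 20)) = 11*(12 + (-48 - 20)) = 11*(12 - 68) = 11*(-56) = -616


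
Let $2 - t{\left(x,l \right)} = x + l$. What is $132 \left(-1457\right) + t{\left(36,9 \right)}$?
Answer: $-192367$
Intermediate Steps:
$t{\left(x,l \right)} = 2 - l - x$ ($t{\left(x,l \right)} = 2 - \left(x + l\right) = 2 - \left(l + x\right) = 2 - l - x$)
$132 \left(-1457\right) + t{\left(36,9 \right)} = 132 \left(-1457\right) - 43 = -192324 - 43 = -192367$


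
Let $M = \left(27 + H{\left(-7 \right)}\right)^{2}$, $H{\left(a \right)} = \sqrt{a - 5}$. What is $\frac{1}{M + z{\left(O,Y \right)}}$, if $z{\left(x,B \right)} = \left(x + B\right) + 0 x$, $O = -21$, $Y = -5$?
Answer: $- \frac{i}{- 691 i + 108 \sqrt{3}} \approx 0.0013484 - 0.00036502 i$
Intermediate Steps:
$H{\left(a \right)} = \sqrt{-5 + a}$
$z{\left(x,B \right)} = B + x$ ($z{\left(x,B \right)} = \left(B + x\right) + 0 = B + x$)
$M = \left(27 + 2 i \sqrt{3}\right)^{2}$ ($M = \left(27 + \sqrt{-5 - 7}\right)^{2} = \left(27 + \sqrt{-12}\right)^{2} = \left(27 + 2 i \sqrt{3}\right)^{2} \approx 717.0 + 187.06 i$)
$\frac{1}{M + z{\left(O,Y \right)}} = \frac{1}{\left(717 + 108 i \sqrt{3}\right) - 26} = \frac{1}{691 + 108 i \sqrt{3}}$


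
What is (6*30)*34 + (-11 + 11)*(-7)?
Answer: 6120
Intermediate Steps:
(6*30)*34 + (-11 + 11)*(-7) = 180*34 + 0*(-7) = 6120 + 0 = 6120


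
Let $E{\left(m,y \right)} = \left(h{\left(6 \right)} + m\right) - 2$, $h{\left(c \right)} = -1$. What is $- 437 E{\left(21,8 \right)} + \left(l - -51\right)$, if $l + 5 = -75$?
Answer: $-7895$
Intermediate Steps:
$l = -80$ ($l = -5 - 75 = -80$)
$E{\left(m,y \right)} = -3 + m$ ($E{\left(m,y \right)} = \left(-1 + m\right) - 2 = -3 + m$)
$- 437 E{\left(21,8 \right)} + \left(l - -51\right) = - 437 \left(-3 + 21\right) - 29 = \left(-437\right) 18 + \left(-80 + 51\right) = -7866 - 29 = -7895$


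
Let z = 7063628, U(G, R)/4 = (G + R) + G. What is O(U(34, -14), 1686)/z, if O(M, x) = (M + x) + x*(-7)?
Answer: -225/160537 ≈ -0.0014015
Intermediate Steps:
U(G, R) = 4*R + 8*G (U(G, R) = 4*((G + R) + G) = 4*(R + 2*G) = 4*R + 8*G)
O(M, x) = M - 6*x (O(M, x) = (M + x) - 7*x = M - 6*x)
O(U(34, -14), 1686)/z = ((4*(-14) + 8*34) - 6*1686)/7063628 = ((-56 + 272) - 10116)*(1/7063628) = (216 - 10116)*(1/7063628) = -9900*1/7063628 = -225/160537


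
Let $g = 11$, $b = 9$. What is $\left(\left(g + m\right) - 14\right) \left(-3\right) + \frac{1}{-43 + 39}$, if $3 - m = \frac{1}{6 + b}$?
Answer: $- \frac{1}{20} \approx -0.05$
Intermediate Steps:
$m = \frac{44}{15}$ ($m = 3 - \frac{1}{6 + 9} = 3 - \frac{1}{15} = \frac{44}{15} \approx 2.9333$)
$\left(\left(g + m\right) - 14\right) \left(-3\right) + \frac{1}{-43 + 39} = \left(\left(11 + \frac{44}{15}\right) - 14\right) \left(-3\right) + \frac{1}{-43 + 39} = \left(\frac{209}{15} - 14\right) \left(-3\right) + \frac{1}{-4} = \left(- \frac{1}{15}\right) \left(-3\right) - \frac{1}{4} = \frac{1}{5} - \frac{1}{4} = - \frac{1}{20}$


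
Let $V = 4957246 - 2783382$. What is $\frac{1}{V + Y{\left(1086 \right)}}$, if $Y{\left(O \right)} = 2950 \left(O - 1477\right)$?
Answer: $\frac{1}{1020414} \approx 9.8 \cdot 10^{-7}$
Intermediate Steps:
$V = 2173864$
$Y{\left(O \right)} = -4357150 + 2950 O$ ($Y{\left(O \right)} = 2950 \left(-1477 + O\right) = -4357150 + 2950 O$)
$\frac{1}{V + Y{\left(1086 \right)}} = \frac{1}{2173864 + \left(-4357150 + 2950 \cdot 1086\right)} = \frac{1}{2173864 + \left(-4357150 + 3203700\right)} = \frac{1}{2173864 - 1153450} = \frac{1}{1020414}$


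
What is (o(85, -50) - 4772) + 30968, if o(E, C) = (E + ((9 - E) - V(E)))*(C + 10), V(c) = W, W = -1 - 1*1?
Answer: 25756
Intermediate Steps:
W = -2 (W = -1 - 1 = -2)
V(c) = -2
o(E, C) = 110 + 11*C (o(E, C) = (E + ((9 - E) - 1*(-2)))*(C + 10) = (E + ((9 - E) + 2))*(10 + C) = (E + (11 - E))*(10 + C) = 11*(10 + C) = 110 + 11*C)
(o(85, -50) - 4772) + 30968 = ((110 + 11*(-50)) - 4772) + 30968 = ((110 - 550) - 4772) + 30968 = (-440 - 4772) + 30968 = -5212 + 30968 = 25756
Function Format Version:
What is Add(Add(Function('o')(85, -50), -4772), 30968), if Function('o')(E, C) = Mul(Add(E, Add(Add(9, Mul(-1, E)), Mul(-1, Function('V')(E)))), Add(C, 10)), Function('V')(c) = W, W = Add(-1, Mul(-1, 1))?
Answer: 25756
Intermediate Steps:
W = -2 (W = Add(-1, -1) = -2)
Function('V')(c) = -2
Function('o')(E, C) = Add(110, Mul(11, C)) (Function('o')(E, C) = Mul(Add(E, Add(Add(9, Mul(-1, E)), Mul(-1, -2))), Add(C, 10)) = Mul(Add(E, Add(Add(9, Mul(-1, E)), 2)), Add(10, C)) = Mul(Add(E, Add(11, Mul(-1, E))), Add(10, C)) = Mul(11, Add(10, C)) = Add(110, Mul(11, C)))
Add(Add(Function('o')(85, -50), -4772), 30968) = Add(Add(Add(110, Mul(11, -50)), -4772), 30968) = Add(Add(Add(110, -550), -4772), 30968) = Add(Add(-440, -4772), 30968) = Add(-5212, 30968) = 25756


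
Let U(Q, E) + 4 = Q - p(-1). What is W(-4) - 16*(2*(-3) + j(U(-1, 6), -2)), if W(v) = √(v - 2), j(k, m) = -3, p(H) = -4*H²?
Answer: 144 + I*√6 ≈ 144.0 + 2.4495*I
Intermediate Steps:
U(Q, E) = Q (U(Q, E) = -4 + (Q - (-4)*(-1)²) = -4 + (Q - (-4)) = -4 + (Q - 1*(-4)) = -4 + (Q + 4) = -4 + (4 + Q) = Q)
W(v) = √(-2 + v)
W(-4) - 16*(2*(-3) + j(U(-1, 6), -2)) = √(-2 - 4) - 16*(2*(-3) - 3) = √(-6) - 16*(-6 - 3) = I*√6 - 16*(-9) = I*√6 + 144 = 144 + I*√6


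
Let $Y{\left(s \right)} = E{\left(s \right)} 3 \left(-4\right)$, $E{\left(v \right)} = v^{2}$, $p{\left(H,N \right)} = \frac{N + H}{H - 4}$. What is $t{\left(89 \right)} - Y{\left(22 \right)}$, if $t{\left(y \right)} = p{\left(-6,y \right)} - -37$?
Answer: $\frac{58367}{10} \approx 5836.7$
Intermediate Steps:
$p{\left(H,N \right)} = \frac{H + N}{-4 + H}$
$t{\left(y \right)} = \frac{188}{5} - \frac{y}{10}$ ($t{\left(y \right)} = \frac{-6 + y}{-4 - 6} - -37 = \frac{-6 + y}{-10} + 37 = - \frac{-6 + y}{10} + 37 = \left(\frac{3}{5} - \frac{y}{10}\right) + 37 = \frac{188}{5} - \frac{y}{10}$)
$Y{\left(s \right)} = - 12 s^{2}$ ($Y{\left(s \right)} = s^{2} \cdot 3 \left(-4\right) = 3 s^{2} \left(-4\right) = - 12 s^{2}$)
$t{\left(89 \right)} - Y{\left(22 \right)} = \left(\frac{188}{5} - \frac{89}{10}\right) - - 12 \cdot 22^{2} = \left(\frac{188}{5} - \frac{89}{10}\right) - \left(-12\right) 484 = \frac{287}{10} - -5808 = \frac{287}{10} + 5808 = \frac{58367}{10}$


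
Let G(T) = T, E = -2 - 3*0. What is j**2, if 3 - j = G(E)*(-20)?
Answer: 1369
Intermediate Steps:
E = -2 (E = -2 + 0 = -2)
j = -37 (j = 3 - (-2)*(-20) = 3 - 1*40 = 3 - 40 = -37)
j**2 = (-37)**2 = 1369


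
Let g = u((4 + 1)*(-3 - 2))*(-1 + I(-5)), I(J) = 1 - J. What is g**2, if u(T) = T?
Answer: 15625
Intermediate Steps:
g = -125 (g = ((4 + 1)*(-3 - 2))*(-1 + (1 - 1*(-5))) = (5*(-5))*(-1 + (1 + 5)) = -25*(-1 + 6) = -25*5 = -125)
g**2 = (-125)**2 = 15625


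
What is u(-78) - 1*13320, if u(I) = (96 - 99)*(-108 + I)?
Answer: -12762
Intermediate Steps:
u(I) = 324 - 3*I (u(I) = -3*(-108 + I) = 324 - 3*I)
u(-78) - 1*13320 = (324 - 3*(-78)) - 1*13320 = (324 + 234) - 13320 = 558 - 13320 = -12762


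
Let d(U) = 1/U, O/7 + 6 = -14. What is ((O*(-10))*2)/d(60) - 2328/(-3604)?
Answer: 151368582/901 ≈ 1.6800e+5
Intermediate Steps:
O = -140 (O = -42 + 7*(-14) = -42 - 98 = -140)
((O*(-10))*2)/d(60) - 2328/(-3604) = (-140*(-10)*2)/(1/60) - 2328/(-3604) = (1400*2)/(1/60) - 2328*(-1/3604) = 2800*60 + 582/901 = 168000 + 582/901 = 151368582/901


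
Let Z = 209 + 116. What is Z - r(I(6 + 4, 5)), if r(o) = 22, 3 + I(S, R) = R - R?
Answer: 303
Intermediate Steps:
I(S, R) = -3 (I(S, R) = -3 + (R - R) = -3 + 0 = -3)
Z = 325
Z - r(I(6 + 4, 5)) = 325 - 1*22 = 325 - 22 = 303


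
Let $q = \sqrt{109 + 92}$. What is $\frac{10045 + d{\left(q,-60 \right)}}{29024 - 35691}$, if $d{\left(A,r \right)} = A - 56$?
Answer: $- \frac{9989}{6667} - \frac{\sqrt{201}}{6667} \approx -1.5004$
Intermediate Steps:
$q = \sqrt{201} \approx 14.177$
$d{\left(A,r \right)} = -56 + A$
$\frac{10045 + d{\left(q,-60 \right)}}{29024 - 35691} = \frac{10045 - \left(56 - \sqrt{201}\right)}{29024 - 35691} = \frac{9989 + \sqrt{201}}{-6667} = \left(9989 + \sqrt{201}\right) \left(- \frac{1}{6667}\right) = - \frac{9989}{6667} - \frac{\sqrt{201}}{6667}$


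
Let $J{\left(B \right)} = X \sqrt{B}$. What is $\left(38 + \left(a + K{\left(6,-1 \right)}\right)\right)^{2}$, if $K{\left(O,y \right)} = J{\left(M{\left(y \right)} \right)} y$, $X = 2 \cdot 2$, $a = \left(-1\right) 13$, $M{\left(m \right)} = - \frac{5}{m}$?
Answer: $705 - 200 \sqrt{5} \approx 257.79$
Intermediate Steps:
$a = -13$
$X = 4$
$J{\left(B \right)} = 4 \sqrt{B}$
$K{\left(O,y \right)} = 4 y \sqrt{5} \sqrt{- \frac{1}{y}}$ ($K{\left(O,y \right)} = 4 \sqrt{- \frac{5}{y}} y = 4 \sqrt{5} \sqrt{- \frac{1}{y}} y = 4 y \sqrt{5} \sqrt{- \frac{1}{y}}$)
$\left(38 + \left(a + K{\left(6,-1 \right)}\right)\right)^{2} = \left(38 - \left(13 + 4 \sqrt{5} \sqrt{- \frac{1}{-1}}\right)\right)^{2} = \left(38 - \left(13 + 4 \sqrt{5} \sqrt{\left(-1\right) \left(-1\right)}\right)\right)^{2} = \left(38 - \left(13 + 4 \sqrt{5} \sqrt{1}\right)\right)^{2} = \left(38 - \left(13 + 4 \sqrt{5} \cdot 1\right)\right)^{2} = \left(38 - \left(13 + 4 \sqrt{5}\right)\right)^{2} = \left(25 - 4 \sqrt{5}\right)^{2}$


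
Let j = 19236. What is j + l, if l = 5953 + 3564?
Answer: 28753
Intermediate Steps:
l = 9517
j + l = 19236 + 9517 = 28753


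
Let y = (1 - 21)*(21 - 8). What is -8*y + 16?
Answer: 2096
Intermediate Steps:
y = -260 (y = -20*13 = -260)
-8*y + 16 = -8*(-260) + 16 = 2080 + 16 = 2096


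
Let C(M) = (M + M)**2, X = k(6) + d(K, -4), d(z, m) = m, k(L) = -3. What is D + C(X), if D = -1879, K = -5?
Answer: -1683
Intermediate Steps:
X = -7 (X = -3 - 4 = -7)
C(M) = 4*M**2 (C(M) = (2*M)**2 = 4*M**2)
D + C(X) = -1879 + 4*(-7)**2 = -1879 + 4*49 = -1879 + 196 = -1683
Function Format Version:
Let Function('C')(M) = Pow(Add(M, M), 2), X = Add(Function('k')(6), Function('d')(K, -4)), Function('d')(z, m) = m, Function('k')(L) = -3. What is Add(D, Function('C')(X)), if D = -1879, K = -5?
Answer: -1683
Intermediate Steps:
X = -7 (X = Add(-3, -4) = -7)
Function('C')(M) = Mul(4, Pow(M, 2)) (Function('C')(M) = Pow(Mul(2, M), 2) = Mul(4, Pow(M, 2)))
Add(D, Function('C')(X)) = Add(-1879, Mul(4, Pow(-7, 2))) = Add(-1879, Mul(4, 49)) = Add(-1879, 196) = -1683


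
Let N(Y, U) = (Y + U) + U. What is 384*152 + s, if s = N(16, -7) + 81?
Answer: 58451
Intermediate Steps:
N(Y, U) = Y + 2*U (N(Y, U) = (U + Y) + U = Y + 2*U)
s = 83 (s = (16 + 2*(-7)) + 81 = (16 - 14) + 81 = 2 + 81 = 83)
384*152 + s = 384*152 + 83 = 58368 + 83 = 58451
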